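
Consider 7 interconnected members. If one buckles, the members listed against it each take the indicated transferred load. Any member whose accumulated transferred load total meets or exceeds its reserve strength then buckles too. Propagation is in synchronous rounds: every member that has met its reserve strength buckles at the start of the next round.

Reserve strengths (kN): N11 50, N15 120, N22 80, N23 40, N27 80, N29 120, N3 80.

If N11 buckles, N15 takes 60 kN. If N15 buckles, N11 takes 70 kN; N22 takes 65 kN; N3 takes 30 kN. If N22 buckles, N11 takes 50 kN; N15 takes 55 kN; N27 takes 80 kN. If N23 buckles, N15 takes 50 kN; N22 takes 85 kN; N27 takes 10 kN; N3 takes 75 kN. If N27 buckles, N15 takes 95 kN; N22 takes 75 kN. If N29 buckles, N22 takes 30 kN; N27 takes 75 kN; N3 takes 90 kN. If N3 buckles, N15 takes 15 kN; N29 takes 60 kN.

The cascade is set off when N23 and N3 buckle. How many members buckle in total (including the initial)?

Round 1 — N23, N3 buckle (initial).
  N15: +50+15 → 65 < 120
  N22: +85 → 85 ≥ 80
  N27: +10 → 10 < 80
  N29: +60 → 60 < 120
Round 2 — N22 buckles.
  N11: +50 → 50 ≥ 50
  N15: +55 → 120 ≥ 120
  N27: +80 → 90 ≥ 80
Round 3 — N11, N15, N27 buckle.
No further bucklings.

6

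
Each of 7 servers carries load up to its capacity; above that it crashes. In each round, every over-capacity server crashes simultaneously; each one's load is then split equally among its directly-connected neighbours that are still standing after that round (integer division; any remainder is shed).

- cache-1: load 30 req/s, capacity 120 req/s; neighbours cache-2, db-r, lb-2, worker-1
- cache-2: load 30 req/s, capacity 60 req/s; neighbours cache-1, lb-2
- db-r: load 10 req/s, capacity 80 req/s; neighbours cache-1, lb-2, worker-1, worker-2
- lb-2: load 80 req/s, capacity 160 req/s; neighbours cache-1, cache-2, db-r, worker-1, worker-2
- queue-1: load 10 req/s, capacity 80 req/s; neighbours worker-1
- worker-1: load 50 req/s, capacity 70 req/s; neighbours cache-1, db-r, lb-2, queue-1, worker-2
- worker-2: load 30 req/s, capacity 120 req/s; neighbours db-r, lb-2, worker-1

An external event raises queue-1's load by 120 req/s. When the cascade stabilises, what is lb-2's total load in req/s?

Round 1 — queue-1 at 130 > 80. queue-1 crashes.
  queue-1 sheds 130 req/s to worker-1: 130 each.
    worker-1: 50+130 = 180 > 70
Round 2 — worker-1 crashes.
  worker-1 sheds 180 req/s to cache-1, db-r, lb-2, worker-2: 45 each.
    cache-1: 30+45 = 75 ≤ 120
    db-r: 10+45 = 55 ≤ 80
    lb-2: 80+45 = 125 ≤ 160
    worker-2: 30+45 = 75 ≤ 120
No further crashes.

125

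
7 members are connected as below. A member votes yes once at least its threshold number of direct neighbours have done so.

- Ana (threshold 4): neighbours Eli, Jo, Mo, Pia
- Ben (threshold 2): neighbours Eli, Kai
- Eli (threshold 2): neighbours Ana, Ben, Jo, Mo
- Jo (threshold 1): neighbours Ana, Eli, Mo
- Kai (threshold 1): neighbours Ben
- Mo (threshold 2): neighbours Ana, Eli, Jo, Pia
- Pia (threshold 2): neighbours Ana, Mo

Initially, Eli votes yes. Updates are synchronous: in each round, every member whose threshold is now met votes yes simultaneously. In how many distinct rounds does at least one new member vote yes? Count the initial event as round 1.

Round 1 — Eli votes yes (initial).
Round 2 — checking thresholds:
  Ana: 1 of 4 neighbours < 4, holds.
  Ben: 1 of 2 neighbours < 2, holds.
  Jo: 1 of 3 neighbours ≥ 1, votes yes.
  Mo: 1 of 4 neighbours < 2, holds.
Round 3 — checking thresholds:
  Ana: 2 of 4 neighbours < 4, holds.
  Ben: 1 of 2 neighbours < 2, holds.
  Mo: 2 of 4 neighbours ≥ 2, votes yes.
Round 4 — no new yes votes; cascade stops.

3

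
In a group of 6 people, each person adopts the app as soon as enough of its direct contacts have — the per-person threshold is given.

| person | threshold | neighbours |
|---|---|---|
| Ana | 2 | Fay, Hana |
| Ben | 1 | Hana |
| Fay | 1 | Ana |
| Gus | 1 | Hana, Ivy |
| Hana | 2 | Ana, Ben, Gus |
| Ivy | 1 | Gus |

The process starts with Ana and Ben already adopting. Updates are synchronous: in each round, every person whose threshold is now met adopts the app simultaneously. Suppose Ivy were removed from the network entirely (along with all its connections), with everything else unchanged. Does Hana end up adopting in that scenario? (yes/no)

yes

With Ivy removed:
Round 1 — Ana, Ben adopt the app (initial).
Round 2 — checking thresholds:
  Fay: 1 of 1 neighbours ≥ 1, adopts the app.
  Hana: 2 of 3 neighbours ≥ 2, adopts the app.
Round 3 — checking thresholds:
  Gus: 1 of 1 neighbours ≥ 1, adopts the app.
Round 4 — no new adoptions; cascade stops.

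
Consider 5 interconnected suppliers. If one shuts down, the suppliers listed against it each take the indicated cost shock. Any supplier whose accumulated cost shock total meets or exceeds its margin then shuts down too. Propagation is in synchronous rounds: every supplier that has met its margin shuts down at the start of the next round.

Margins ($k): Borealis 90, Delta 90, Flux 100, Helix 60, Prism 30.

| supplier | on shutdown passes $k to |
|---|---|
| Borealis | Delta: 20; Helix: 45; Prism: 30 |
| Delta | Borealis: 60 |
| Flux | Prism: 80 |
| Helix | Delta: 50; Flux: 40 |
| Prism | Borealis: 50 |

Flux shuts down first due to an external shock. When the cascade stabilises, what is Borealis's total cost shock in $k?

50

Round 1 — Flux shuts down (initial).
  Prism: +80 → 80 ≥ 30
Round 2 — Prism shuts down.
  Borealis: +50 → 50 < 90
No further shutdowns.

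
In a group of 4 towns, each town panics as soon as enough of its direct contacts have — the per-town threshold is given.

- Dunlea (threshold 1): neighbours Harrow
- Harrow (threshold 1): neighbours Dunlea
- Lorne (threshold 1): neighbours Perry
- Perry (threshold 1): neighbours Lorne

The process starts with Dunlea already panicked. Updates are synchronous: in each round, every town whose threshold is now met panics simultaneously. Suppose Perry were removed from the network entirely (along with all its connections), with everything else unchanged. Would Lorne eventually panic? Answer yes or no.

no

With Perry removed:
Round 1 — Dunlea panics (initial).
Round 2 — checking thresholds:
  Harrow: 1 of 1 neighbours ≥ 1, panics.
Round 3 — no new panics; cascade stops.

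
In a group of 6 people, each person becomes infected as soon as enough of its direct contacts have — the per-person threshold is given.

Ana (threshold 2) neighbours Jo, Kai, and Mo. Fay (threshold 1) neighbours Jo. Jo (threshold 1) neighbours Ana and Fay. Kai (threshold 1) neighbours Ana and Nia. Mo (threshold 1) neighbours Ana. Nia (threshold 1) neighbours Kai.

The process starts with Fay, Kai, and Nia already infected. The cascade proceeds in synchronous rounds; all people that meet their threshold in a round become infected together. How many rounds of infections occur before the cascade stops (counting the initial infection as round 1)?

4

Round 1 — Fay, Kai, Nia become infected (initial).
Round 2 — checking thresholds:
  Ana: 1 of 3 neighbours < 2, holds.
  Jo: 1 of 2 neighbours ≥ 1, becomes infected.
Round 3 — checking thresholds:
  Ana: 2 of 3 neighbours ≥ 2, becomes infected.
Round 4 — checking thresholds:
  Mo: 1 of 1 neighbours ≥ 1, becomes infected.
Round 5 — no new infections; cascade stops.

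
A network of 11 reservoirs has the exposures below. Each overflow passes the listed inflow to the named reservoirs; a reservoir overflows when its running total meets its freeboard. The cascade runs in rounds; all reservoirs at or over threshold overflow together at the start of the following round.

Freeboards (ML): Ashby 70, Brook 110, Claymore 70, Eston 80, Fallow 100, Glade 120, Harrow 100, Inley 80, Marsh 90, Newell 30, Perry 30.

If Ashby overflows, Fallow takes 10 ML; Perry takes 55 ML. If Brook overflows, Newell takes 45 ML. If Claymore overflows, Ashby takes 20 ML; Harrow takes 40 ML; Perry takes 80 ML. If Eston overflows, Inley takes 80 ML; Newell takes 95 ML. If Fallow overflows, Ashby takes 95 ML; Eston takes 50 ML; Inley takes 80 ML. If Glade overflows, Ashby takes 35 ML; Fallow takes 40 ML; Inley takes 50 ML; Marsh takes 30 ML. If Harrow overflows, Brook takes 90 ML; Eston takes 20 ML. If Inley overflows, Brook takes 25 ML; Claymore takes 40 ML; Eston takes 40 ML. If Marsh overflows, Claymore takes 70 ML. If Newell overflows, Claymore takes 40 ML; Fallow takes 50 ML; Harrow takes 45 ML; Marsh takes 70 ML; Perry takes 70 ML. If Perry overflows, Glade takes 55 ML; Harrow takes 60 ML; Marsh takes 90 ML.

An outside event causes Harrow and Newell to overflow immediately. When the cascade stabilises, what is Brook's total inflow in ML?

Round 1 — Harrow, Newell overflow (initial).
  Brook: +90 → 90 < 110
  Claymore: +40 → 40 < 70
  Eston: +20 → 20 < 80
  Fallow: +50 → 50 < 100
  Marsh: +70 → 70 < 90
  Perry: +70 → 70 ≥ 30
Round 2 — Perry overflows.
  Glade: +55 → 55 < 120
  Marsh: +90 → 160 ≥ 90
Round 3 — Marsh overflows.
  Claymore: +70 → 110 ≥ 70
Round 4 — Claymore overflows.
  Ashby: +20 → 20 < 70
No further overflows.

90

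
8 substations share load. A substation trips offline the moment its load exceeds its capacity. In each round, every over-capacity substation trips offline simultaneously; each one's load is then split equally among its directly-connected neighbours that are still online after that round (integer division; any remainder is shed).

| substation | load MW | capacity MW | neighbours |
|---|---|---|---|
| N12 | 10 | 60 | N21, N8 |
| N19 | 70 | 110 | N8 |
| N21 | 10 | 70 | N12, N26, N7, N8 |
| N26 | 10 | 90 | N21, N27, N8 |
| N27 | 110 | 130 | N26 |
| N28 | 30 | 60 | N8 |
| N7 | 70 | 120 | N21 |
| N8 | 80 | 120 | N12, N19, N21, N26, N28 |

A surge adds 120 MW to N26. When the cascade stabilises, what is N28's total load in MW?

Round 1 — N26 at 130 > 90. N26 trips offline.
  N26 sheds 130 MW to N21, N27, N8: 43 each (1 lost).
    N21: 10+43 = 53 ≤ 70
    N27: 110+43 = 153 > 130
    N8: 80+43 = 123 > 120
Round 2 — N27, N8 trip offline.
  N27 sheds 153 MW: no online neighbours, lost.
  N8 sheds 123 MW to N12, N19, N21, N28: 30 each (3 lost).
    N12: 10+30 = 40 ≤ 60
    N19: 70+30 = 100 ≤ 110
    N21: 53+30 = 83 > 70
    N28: 30+30 = 60 ≤ 60
Round 3 — N21 trips offline.
  N21 sheds 83 MW to N12, N7: 41 each (1 lost).
    N12: 40+41 = 81 > 60
    N7: 70+41 = 111 ≤ 120
Round 4 — N12 trips offline.
  N12 sheds 81 MW: no online neighbours, lost.
No further trips.

60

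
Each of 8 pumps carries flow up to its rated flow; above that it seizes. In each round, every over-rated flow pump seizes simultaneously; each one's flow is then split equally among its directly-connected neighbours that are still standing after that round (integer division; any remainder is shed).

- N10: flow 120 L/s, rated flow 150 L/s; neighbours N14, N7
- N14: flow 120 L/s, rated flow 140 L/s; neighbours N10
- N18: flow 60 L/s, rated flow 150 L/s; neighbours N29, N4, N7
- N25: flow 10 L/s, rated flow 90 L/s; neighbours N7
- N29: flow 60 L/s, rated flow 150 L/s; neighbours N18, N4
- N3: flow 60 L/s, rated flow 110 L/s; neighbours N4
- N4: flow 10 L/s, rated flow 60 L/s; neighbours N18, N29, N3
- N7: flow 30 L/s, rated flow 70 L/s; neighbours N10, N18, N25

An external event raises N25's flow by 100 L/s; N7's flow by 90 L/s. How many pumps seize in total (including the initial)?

Round 1 — N25 at 110 > 90; N7 at 120 > 70. N25, N7 seize.
  N25 sheds 110 L/s: no online neighbours, lost.
  N7 sheds 120 L/s to N10, N18: 60 each.
    N10: 120+60 = 180 > 150
    N18: 60+60 = 120 ≤ 150
Round 2 — N10 seizes.
  N10 sheds 180 L/s to N14: 180 each.
    N14: 120+180 = 300 > 140
Round 3 — N14 seizes.
  N14 sheds 300 L/s: no online neighbours, lost.
No further seizures.

4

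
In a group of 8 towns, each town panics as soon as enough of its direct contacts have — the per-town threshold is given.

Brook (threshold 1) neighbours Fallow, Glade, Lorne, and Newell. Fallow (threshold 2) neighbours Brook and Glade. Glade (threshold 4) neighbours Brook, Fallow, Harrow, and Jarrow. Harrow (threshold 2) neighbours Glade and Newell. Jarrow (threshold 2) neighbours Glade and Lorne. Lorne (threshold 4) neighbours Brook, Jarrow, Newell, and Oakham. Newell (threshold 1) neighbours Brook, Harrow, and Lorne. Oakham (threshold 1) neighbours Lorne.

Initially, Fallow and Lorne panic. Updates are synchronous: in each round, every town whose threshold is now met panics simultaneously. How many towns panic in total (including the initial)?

5

Round 1 — Fallow, Lorne panic (initial).
Round 2 — checking thresholds:
  Brook: 2 of 4 neighbours ≥ 1, panics.
  Glade: 1 of 4 neighbours < 4, below threshold.
  Jarrow: 1 of 2 neighbours < 2, below threshold.
  Newell: 1 of 3 neighbours ≥ 1, panics.
  Oakham: 1 of 1 neighbours ≥ 1, panics.
Round 3 — no new panics; cascade stops.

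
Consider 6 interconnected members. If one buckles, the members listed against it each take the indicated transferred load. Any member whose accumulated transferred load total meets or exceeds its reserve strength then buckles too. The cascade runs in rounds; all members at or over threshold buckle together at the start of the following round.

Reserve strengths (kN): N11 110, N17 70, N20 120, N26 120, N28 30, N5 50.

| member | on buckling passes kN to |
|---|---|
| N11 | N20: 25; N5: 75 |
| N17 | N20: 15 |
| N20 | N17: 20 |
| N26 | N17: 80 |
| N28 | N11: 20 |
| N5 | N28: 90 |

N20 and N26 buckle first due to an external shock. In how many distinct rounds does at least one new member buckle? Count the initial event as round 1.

2

Round 1 — N20, N26 buckle (initial).
  N17: +20+80 → 100 ≥ 70
Round 2 — N17 buckles.
No further bucklings.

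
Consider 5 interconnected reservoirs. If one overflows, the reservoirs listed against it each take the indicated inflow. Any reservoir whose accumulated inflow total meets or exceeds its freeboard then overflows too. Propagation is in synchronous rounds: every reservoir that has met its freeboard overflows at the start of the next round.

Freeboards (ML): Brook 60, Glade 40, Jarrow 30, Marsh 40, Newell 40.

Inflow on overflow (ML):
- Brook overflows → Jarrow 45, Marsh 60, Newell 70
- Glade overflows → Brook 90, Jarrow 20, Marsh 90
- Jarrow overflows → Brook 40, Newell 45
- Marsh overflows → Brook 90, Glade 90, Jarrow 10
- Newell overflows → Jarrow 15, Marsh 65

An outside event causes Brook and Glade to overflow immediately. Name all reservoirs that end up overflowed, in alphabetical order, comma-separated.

Round 1 — Brook, Glade overflow (initial).
  Jarrow: +45+20 → 65 ≥ 30
  Marsh: +60+90 → 150 ≥ 40
  Newell: +70 → 70 ≥ 40
Round 2 — Jarrow, Marsh, Newell overflow.
No further overflows.

Brook, Glade, Jarrow, Marsh, Newell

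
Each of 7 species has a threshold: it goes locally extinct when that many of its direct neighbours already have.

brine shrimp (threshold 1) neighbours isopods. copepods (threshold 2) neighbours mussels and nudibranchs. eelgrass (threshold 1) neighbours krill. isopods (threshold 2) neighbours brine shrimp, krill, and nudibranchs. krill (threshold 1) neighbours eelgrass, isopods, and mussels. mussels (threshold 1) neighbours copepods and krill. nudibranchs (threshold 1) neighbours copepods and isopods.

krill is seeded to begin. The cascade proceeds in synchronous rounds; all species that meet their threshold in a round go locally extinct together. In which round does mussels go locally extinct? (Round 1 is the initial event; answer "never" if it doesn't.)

2

Round 1 — krill goes locally extinct (initial).
Round 2 — checking thresholds:
  eelgrass: 1 of 1 neighbours ≥ 1, goes locally extinct.
  isopods: 1 of 3 neighbours < 2, not yet.
  mussels: 1 of 2 neighbours ≥ 1, goes locally extinct.
Round 3 — no new extinctions; cascade stops.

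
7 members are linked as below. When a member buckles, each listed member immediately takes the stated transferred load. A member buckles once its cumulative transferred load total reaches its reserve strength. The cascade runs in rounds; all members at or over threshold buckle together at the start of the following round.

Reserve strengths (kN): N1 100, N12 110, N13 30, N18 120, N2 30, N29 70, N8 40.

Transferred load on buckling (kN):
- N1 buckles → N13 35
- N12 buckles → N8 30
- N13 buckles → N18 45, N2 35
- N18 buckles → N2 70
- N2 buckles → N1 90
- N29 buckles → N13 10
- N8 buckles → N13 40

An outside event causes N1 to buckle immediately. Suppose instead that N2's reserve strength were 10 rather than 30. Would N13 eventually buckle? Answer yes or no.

With N2's reserve strength at 10:
Round 1 — N1 buckles (initial).
  N13: +35 → 35 ≥ 30
Round 2 — N13 buckles.
  N18: +45 → 45 < 120
  N2: +35 → 35 ≥ 10
Round 3 — N2 buckles.
No further bucklings.

yes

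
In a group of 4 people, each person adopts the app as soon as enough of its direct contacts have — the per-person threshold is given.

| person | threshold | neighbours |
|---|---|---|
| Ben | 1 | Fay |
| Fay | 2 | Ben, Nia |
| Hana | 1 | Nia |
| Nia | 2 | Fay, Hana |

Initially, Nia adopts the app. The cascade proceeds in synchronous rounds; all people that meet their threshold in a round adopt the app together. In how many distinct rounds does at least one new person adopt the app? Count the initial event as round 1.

Round 1 — Nia adopts the app (initial).
Round 2 — checking thresholds:
  Fay: 1 of 2 neighbours < 2, not yet.
  Hana: 1 of 1 neighbours ≥ 1, adopts the app.
Round 3 — no new adoptions; cascade stops.

2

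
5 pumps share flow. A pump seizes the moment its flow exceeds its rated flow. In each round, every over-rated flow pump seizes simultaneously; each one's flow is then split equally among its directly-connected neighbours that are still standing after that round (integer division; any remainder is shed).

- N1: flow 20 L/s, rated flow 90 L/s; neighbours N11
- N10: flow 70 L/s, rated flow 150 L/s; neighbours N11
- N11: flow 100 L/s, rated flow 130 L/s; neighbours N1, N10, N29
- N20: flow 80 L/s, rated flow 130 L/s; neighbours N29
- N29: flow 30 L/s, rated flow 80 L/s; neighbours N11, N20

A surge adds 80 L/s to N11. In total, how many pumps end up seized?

3

Round 1 — N11 at 180 > 130. N11 seizes.
  N11 sheds 180 L/s to N1, N10, N29: 60 each.
    N1: 20+60 = 80 ≤ 90
    N10: 70+60 = 130 ≤ 150
    N29: 30+60 = 90 > 80
Round 2 — N29 seizes.
  N29 sheds 90 L/s to N20: 90 each.
    N20: 80+90 = 170 > 130
Round 3 — N20 seizes.
  N20 sheds 170 L/s: no online neighbours, lost.
No further seizures.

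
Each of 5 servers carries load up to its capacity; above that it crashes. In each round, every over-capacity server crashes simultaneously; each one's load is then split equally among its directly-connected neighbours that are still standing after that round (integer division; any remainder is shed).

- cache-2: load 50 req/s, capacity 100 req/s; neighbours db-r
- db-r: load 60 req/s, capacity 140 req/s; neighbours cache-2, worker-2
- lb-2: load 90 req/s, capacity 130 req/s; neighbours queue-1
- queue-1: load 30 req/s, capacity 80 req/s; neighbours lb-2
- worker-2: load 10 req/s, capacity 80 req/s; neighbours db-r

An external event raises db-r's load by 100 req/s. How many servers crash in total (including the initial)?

Round 1 — db-r at 160 > 140. db-r crashes.
  db-r sheds 160 req/s to cache-2, worker-2: 80 each.
    cache-2: 50+80 = 130 > 100
    worker-2: 10+80 = 90 > 80
Round 2 — cache-2, worker-2 crash.
  cache-2 sheds 130 req/s: no online neighbours, lost.
  worker-2 sheds 90 req/s: no online neighbours, lost.
No further crashes.

3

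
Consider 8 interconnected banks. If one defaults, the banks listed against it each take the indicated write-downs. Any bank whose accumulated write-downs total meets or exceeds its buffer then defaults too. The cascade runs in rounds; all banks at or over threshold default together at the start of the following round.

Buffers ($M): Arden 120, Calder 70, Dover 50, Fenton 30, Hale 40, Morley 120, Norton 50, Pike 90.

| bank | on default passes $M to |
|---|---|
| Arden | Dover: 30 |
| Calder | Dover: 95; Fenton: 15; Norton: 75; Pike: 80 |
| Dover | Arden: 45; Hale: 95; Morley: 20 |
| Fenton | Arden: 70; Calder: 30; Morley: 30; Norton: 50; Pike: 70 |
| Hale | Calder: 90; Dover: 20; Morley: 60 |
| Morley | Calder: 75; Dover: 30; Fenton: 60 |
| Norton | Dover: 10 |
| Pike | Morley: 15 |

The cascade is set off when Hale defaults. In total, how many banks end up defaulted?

4

Round 1 — Hale defaults (initial).
  Calder: +90 → 90 ≥ 70
  Dover: +20 → 20 < 50
  Morley: +60 → 60 < 120
Round 2 — Calder defaults.
  Dover: +95 → 115 ≥ 50
  Fenton: +15 → 15 < 30
  Norton: +75 → 75 ≥ 50
  Pike: +80 → 80 < 90
Round 3 — Dover, Norton default.
  Arden: +45 → 45 < 120
  Morley: +20 → 80 < 120
No further defaults.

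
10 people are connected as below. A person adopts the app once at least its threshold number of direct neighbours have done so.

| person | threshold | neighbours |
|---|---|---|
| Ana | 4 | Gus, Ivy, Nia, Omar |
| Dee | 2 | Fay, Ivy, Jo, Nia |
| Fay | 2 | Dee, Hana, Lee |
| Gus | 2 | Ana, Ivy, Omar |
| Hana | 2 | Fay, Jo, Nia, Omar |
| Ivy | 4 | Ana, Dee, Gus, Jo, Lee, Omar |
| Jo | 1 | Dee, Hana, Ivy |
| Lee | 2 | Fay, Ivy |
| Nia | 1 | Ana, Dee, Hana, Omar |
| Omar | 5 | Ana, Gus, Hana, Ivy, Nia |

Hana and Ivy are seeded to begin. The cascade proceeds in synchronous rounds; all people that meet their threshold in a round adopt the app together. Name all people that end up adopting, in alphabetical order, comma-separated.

Round 1 — Hana, Ivy adopt the app (initial).
Round 2 — checking thresholds:
  Ana: 1 of 4 neighbours < 4, not yet.
  Dee: 1 of 4 neighbours < 2, not yet.
  Fay: 1 of 3 neighbours < 2, not yet.
  Gus: 1 of 3 neighbours < 2, not yet.
  Jo: 2 of 3 neighbours ≥ 1, adopts the app.
  Lee: 1 of 2 neighbours < 2, not yet.
  Nia: 1 of 4 neighbours ≥ 1, adopts the app.
  Omar: 2 of 5 neighbours < 5, not yet.
Round 3 — checking thresholds:
  Ana: 2 of 4 neighbours < 4, not yet.
  Dee: 3 of 4 neighbours ≥ 2, adopts the app.
  Fay: 1 of 3 neighbours < 2, not yet.
  Gus: 1 of 3 neighbours < 2, not yet.
  Lee: 1 of 2 neighbours < 2, not yet.
  Omar: 3 of 5 neighbours < 5, not yet.
Round 4 — checking thresholds:
  Ana: 2 of 4 neighbours < 4, not yet.
  Fay: 2 of 3 neighbours ≥ 2, adopts the app.
  Gus: 1 of 3 neighbours < 2, not yet.
  Lee: 1 of 2 neighbours < 2, not yet.
  Omar: 3 of 5 neighbours < 5, not yet.
Round 5 — checking thresholds:
  Ana: 2 of 4 neighbours < 4, not yet.
  Gus: 1 of 3 neighbours < 2, not yet.
  Lee: 2 of 2 neighbours ≥ 2, adopts the app.
  Omar: 3 of 5 neighbours < 5, not yet.
Round 6 — no new adoptions; cascade stops.

Dee, Fay, Hana, Ivy, Jo, Lee, Nia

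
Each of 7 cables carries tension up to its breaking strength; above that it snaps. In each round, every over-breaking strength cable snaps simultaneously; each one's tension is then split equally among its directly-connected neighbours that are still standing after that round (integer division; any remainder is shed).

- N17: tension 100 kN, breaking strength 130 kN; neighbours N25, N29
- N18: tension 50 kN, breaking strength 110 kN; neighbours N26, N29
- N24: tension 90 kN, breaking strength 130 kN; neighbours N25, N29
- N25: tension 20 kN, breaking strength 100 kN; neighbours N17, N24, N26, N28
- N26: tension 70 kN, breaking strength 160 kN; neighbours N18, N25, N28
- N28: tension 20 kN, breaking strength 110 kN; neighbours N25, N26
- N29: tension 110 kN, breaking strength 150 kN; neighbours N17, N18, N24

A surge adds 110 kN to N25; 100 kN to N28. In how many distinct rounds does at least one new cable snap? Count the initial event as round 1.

Round 1 — N25 at 130 > 100; N28 at 120 > 110. N25, N28 snap.
  N25 sheds 130 kN to N17, N24, N26: 43 each (1 lost).
    N17: 100+43 = 143 > 130
    N24: 90+43 = 133 > 130
    N26: 70+43 = 113 ≤ 160
  N28 sheds 120 kN to N26: 120 each.
    N26: 113+120 = 233 > 160
Round 2 — N17, N24, N26 snap.
  N17 sheds 143 kN to N29: 143 each.
    N29: 110+143 = 253 > 150
  N24 sheds 133 kN to N29: 133 each.
    N29: 253+133 = 386 > 150
  N26 sheds 233 kN to N18: 233 each.
    N18: 50+233 = 283 > 110
Round 3 — N18, N29 snap.
  N18 sheds 283 kN: no online neighbours, lost.
  N29 sheds 386 kN: no online neighbours, lost.
No further breaks.

3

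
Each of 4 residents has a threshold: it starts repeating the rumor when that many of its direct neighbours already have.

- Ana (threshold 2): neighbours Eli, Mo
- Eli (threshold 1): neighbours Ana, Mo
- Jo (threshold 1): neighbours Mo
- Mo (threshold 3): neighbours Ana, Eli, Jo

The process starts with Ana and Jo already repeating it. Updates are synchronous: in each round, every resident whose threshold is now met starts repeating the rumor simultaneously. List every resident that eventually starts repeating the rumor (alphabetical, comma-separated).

Round 1 — Ana, Jo start repeating the rumor (initial).
Round 2 — checking thresholds:
  Eli: 1 of 2 neighbours ≥ 1, starts repeating the rumor.
  Mo: 2 of 3 neighbours < 3, not yet.
Round 3 — checking thresholds:
  Mo: 3 of 3 neighbours ≥ 3, starts repeating the rumor.
Round 4 — no new spreads; cascade stops.

Ana, Eli, Jo, Mo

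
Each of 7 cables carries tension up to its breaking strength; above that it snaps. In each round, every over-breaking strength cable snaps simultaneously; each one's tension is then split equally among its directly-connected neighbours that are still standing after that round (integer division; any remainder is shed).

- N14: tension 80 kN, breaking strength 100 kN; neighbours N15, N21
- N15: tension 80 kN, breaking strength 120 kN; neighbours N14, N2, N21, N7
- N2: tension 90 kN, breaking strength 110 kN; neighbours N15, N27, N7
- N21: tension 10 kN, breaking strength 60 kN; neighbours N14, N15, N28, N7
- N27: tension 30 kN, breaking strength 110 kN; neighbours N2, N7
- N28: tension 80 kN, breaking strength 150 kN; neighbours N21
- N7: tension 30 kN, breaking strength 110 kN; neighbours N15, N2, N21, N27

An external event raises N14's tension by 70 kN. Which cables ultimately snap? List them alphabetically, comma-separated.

Round 1 — N14 at 150 > 100. N14 snaps.
  N14 sheds 150 kN to N15, N21: 75 each.
    N15: 80+75 = 155 > 120
    N21: 10+75 = 85 > 60
Round 2 — N15, N21 snap.
  N15 sheds 155 kN to N2, N7: 77 each (1 lost).
    N2: 90+77 = 167 > 110
    N7: 30+77 = 107 ≤ 110
  N21 sheds 85 kN to N28, N7: 42 each (1 lost).
    N28: 80+42 = 122 ≤ 150
    N7: 107+42 = 149 > 110
Round 3 — N2, N7 snap.
  N2 sheds 167 kN to N27: 167 each.
    N27: 30+167 = 197 > 110
  N7 sheds 149 kN to N27: 149 each.
    N27: 197+149 = 346 > 110
Round 4 — N27 snaps.
  N27 sheds 346 kN: no online neighbours, lost.
No further breaks.

N14, N15, N2, N21, N27, N7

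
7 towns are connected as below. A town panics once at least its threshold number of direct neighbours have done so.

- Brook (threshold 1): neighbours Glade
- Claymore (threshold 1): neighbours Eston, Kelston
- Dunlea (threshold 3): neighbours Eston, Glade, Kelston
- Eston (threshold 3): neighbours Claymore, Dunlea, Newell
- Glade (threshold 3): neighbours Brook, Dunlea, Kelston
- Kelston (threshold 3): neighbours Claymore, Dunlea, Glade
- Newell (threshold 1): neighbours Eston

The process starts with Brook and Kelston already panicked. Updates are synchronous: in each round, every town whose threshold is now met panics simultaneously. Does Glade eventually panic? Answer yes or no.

no

Round 1 — Brook, Kelston panic (initial).
Round 2 — checking thresholds:
  Claymore: 1 of 2 neighbours ≥ 1, panics.
  Dunlea: 1 of 3 neighbours < 3, not yet.
  Glade: 2 of 3 neighbours < 3, not yet.
Round 3 — no new panics; cascade stops.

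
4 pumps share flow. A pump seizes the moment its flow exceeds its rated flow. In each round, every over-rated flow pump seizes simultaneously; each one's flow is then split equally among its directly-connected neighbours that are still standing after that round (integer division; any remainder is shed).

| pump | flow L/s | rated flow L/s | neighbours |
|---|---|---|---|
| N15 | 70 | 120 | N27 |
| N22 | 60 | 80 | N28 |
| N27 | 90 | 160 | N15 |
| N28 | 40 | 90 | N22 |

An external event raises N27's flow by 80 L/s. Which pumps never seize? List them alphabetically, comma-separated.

Round 1 — N27 at 170 > 160. N27 seizes.
  N27 sheds 170 L/s to N15: 170 each.
    N15: 70+170 = 240 > 120
Round 2 — N15 seizes.
  N15 sheds 240 L/s: no online neighbours, lost.
No further seizures.

N22, N28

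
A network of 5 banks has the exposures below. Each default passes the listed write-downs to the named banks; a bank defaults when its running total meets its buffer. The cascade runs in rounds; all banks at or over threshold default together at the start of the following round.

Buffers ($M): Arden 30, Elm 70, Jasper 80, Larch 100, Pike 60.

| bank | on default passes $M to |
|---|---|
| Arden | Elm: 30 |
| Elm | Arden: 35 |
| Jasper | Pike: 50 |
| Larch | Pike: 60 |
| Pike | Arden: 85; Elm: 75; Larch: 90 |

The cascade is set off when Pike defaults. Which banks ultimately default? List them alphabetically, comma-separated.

Arden, Elm, Pike

Round 1 — Pike defaults (initial).
  Arden: +85 → 85 ≥ 30
  Elm: +75 → 75 ≥ 70
  Larch: +90 → 90 < 100
Round 2 — Arden, Elm default.
No further defaults.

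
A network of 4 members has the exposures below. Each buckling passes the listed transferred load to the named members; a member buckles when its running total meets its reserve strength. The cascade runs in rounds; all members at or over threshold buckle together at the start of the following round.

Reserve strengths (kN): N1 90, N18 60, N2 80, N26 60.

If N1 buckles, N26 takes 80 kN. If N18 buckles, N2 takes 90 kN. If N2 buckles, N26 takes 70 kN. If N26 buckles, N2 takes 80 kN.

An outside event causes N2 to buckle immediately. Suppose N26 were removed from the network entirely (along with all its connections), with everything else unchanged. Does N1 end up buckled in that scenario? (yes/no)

With N26 removed:
Round 1 — N2 buckles (initial).
No further bucklings.

no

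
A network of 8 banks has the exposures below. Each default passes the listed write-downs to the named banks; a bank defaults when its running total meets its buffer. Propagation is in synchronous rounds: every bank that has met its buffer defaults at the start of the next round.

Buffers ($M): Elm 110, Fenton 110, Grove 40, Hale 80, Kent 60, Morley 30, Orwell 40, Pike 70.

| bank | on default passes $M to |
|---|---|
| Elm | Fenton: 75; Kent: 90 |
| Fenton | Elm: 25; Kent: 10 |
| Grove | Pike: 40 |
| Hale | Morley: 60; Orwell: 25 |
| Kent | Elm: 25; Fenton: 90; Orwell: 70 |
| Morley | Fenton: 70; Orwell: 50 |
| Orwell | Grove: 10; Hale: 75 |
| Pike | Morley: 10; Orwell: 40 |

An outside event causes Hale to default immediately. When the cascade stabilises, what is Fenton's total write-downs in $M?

70

Round 1 — Hale defaults (initial).
  Morley: +60 → 60 ≥ 30
  Orwell: +25 → 25 < 40
Round 2 — Morley defaults.
  Fenton: +70 → 70 < 110
  Orwell: +50 → 75 ≥ 40
Round 3 — Orwell defaults.
  Grove: +10 → 10 < 40
No further defaults.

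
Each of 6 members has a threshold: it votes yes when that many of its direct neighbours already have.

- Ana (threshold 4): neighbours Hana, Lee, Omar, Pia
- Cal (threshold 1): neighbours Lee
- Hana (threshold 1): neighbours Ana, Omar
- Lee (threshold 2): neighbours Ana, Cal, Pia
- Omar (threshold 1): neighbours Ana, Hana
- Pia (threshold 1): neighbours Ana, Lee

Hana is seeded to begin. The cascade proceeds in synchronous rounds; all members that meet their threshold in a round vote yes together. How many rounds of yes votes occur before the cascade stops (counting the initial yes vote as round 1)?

Round 1 — Hana votes yes (initial).
Round 2 — checking thresholds:
  Ana: 1 of 4 neighbours < 4, below threshold.
  Omar: 1 of 2 neighbours ≥ 1, votes yes.
Round 3 — no new yes votes; cascade stops.

2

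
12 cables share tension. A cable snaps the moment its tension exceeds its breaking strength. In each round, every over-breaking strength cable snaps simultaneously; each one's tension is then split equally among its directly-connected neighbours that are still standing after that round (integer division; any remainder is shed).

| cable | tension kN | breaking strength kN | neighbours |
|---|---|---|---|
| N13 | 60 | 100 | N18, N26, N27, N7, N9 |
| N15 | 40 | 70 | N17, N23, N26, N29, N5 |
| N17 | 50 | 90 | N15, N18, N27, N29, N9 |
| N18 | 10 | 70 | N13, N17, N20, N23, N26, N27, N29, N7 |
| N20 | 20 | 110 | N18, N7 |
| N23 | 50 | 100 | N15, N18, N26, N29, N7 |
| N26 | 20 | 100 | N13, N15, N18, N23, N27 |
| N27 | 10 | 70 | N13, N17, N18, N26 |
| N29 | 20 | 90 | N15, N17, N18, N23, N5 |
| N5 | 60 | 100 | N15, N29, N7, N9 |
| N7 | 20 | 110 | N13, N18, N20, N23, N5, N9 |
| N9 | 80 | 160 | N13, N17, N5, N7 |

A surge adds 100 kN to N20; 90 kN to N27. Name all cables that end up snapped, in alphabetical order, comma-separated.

Round 1 — N20 at 120 > 110; N27 at 100 > 70. N20, N27 snap.
  N20 sheds 120 kN to N18, N7: 60 each.
    N18: 10+60 = 70 ≤ 70
    N7: 20+60 = 80 ≤ 110
  N27 sheds 100 kN to N13, N17, N18, N26: 25 each.
    N13: 60+25 = 85 ≤ 100
    N17: 50+25 = 75 ≤ 90
    N18: 70+25 = 95 > 70
    N26: 20+25 = 45 ≤ 100
Round 2 — N18 snaps.
  N18 sheds 95 kN to N13, N17, N23, N26, N29, N7: 15 each (5 lost).
    N13: 85+15 = 100 ≤ 100
    N17: 75+15 = 90 ≤ 90
    N23: 50+15 = 65 ≤ 100
    N26: 45+15 = 60 ≤ 100
    N29: 20+15 = 35 ≤ 90
    N7: 80+15 = 95 ≤ 110
No further breaks.

N18, N20, N27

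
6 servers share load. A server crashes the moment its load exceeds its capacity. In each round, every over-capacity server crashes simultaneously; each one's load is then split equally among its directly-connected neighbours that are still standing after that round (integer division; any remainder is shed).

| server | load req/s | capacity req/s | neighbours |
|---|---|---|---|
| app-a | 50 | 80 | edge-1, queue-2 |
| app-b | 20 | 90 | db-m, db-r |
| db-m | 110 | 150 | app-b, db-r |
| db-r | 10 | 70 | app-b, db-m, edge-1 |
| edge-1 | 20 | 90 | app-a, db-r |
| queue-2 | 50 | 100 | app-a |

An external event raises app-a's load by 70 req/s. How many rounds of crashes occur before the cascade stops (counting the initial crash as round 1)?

Round 1 — app-a at 120 > 80. app-a crashes.
  app-a sheds 120 req/s to edge-1, queue-2: 60 each.
    edge-1: 20+60 = 80 ≤ 90
    queue-2: 50+60 = 110 > 100
Round 2 — queue-2 crashes.
  queue-2 sheds 110 req/s: no online neighbours, lost.
No further crashes.

2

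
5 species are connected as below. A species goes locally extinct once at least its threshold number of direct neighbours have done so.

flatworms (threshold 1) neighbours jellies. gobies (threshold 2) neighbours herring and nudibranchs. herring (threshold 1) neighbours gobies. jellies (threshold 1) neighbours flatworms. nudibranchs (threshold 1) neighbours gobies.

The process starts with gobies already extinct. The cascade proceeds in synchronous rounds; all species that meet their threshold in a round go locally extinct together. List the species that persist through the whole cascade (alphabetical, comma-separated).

flatworms, jellies

Round 1 — gobies goes locally extinct (initial).
Round 2 — checking thresholds:
  herring: 1 of 1 neighbours ≥ 1, goes locally extinct.
  nudibranchs: 1 of 1 neighbours ≥ 1, goes locally extinct.
Round 3 — no new extinctions; cascade stops.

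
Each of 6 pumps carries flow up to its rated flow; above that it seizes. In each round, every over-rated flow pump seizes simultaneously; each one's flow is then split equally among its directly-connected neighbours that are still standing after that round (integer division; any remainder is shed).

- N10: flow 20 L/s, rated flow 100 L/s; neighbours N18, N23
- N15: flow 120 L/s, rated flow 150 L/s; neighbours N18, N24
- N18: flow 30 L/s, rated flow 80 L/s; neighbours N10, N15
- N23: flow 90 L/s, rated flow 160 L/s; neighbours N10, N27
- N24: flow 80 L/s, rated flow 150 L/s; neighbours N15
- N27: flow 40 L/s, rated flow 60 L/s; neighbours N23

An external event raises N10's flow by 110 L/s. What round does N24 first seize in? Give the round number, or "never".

Round 1 — N10 at 130 > 100. N10 seizes.
  N10 sheds 130 L/s to N18, N23: 65 each.
    N18: 30+65 = 95 > 80
    N23: 90+65 = 155 ≤ 160
Round 2 — N18 seizes.
  N18 sheds 95 L/s to N15: 95 each.
    N15: 120+95 = 215 > 150
Round 3 — N15 seizes.
  N15 sheds 215 L/s to N24: 215 each.
    N24: 80+215 = 295 > 150
Round 4 — N24 seizes.
  N24 sheds 295 L/s: no online neighbours, lost.
No further seizures.

4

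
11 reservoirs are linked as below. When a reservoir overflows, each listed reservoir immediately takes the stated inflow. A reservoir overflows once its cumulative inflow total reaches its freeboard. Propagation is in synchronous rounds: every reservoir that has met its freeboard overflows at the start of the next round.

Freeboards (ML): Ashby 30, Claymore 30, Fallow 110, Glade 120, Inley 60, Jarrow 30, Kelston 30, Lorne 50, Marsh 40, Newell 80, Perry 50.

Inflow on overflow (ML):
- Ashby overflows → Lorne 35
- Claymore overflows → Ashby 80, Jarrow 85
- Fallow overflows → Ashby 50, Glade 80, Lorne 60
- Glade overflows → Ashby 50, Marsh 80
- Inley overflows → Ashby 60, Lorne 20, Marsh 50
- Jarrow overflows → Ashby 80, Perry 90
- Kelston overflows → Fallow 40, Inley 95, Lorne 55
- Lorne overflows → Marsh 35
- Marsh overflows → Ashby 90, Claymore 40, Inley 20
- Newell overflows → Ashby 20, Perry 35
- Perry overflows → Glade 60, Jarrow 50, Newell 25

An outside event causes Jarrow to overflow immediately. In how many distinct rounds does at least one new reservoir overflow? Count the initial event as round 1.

2

Round 1 — Jarrow overflows (initial).
  Ashby: +80 → 80 ≥ 30
  Perry: +90 → 90 ≥ 50
Round 2 — Ashby, Perry overflow.
  Glade: +60 → 60 < 120
  Lorne: +35 → 35 < 50
  Newell: +25 → 25 < 80
No further overflows.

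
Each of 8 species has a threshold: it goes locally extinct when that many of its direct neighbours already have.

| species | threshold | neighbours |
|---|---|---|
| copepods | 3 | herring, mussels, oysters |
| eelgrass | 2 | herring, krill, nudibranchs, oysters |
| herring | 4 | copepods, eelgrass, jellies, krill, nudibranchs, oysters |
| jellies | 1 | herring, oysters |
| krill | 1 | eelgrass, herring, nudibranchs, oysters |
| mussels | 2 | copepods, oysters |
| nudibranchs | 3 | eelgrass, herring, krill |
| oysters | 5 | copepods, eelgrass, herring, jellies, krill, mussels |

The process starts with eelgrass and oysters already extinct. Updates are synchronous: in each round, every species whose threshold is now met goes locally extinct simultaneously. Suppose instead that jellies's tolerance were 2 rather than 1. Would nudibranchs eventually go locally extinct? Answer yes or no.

no

With jellies's tolerance at 2:
Round 1 — eelgrass, oysters go locally extinct (initial).
Round 2 — checking thresholds:
  copepods: 1 of 3 neighbours < 3, below threshold.
  herring: 2 of 6 neighbours < 4, below threshold.
  jellies: 1 of 2 neighbours < 2, below threshold.
  krill: 2 of 4 neighbours ≥ 1, goes locally extinct.
  mussels: 1 of 2 neighbours < 2, below threshold.
  nudibranchs: 1 of 3 neighbours < 3, below threshold.
Round 3 — no new extinctions; cascade stops.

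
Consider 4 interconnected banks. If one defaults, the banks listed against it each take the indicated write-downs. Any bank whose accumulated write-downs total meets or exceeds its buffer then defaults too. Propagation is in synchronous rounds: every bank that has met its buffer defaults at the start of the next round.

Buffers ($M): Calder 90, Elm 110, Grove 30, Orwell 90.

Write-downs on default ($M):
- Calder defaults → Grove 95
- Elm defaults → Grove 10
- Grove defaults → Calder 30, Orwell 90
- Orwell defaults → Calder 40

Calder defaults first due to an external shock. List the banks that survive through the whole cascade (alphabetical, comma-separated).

Elm

Round 1 — Calder defaults (initial).
  Grove: +95 → 95 ≥ 30
Round 2 — Grove defaults.
  Orwell: +90 → 90 ≥ 90
Round 3 — Orwell defaults.
No further defaults.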